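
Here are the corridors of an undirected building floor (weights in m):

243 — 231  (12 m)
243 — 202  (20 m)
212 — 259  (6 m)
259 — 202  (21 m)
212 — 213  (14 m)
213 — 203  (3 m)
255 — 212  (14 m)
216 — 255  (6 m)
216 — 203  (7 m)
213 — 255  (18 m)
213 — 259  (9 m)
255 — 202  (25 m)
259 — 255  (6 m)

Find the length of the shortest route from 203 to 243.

Shortest distances from 203:
203: 0
213: 3  (via 203)
216: 7  (via 203)
259: 12  (via 213)
255: 13  (via 216)
212: 17  (via 213)
202: 33  (via 259)
243: 53  (via 202)
Shortest route: 203–213–259–202–243 = 53 m.

53 m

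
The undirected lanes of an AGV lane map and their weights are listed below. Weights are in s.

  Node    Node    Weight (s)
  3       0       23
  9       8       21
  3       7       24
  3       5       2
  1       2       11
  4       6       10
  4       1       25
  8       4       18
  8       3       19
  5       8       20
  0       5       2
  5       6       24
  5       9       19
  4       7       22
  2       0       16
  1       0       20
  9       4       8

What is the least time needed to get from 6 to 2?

42 s

Settle nodes by increasing distance from 6:
6: 0
4: 10  (via 6)
9: 18  (via 4)
5: 24  (via 6)
0: 26  (via 5)
3: 26  (via 5)
8: 28  (via 4)
7: 32  (via 4)
1: 35  (via 4)
2: 42  (via 0)
Shortest route: 6–5–0–2 = 42 s.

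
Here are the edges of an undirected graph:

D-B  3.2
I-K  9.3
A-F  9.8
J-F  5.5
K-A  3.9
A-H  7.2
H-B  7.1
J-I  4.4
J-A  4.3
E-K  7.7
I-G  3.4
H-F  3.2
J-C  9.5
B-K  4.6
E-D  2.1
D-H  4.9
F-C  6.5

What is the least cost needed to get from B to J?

Running Dijkstra from B:
B: 0
D: 3.2  (via B)
K: 4.6  (via B)
E: 5.3  (via D)
H: 7.1  (via B)
A: 8.5  (via K)
F: 10.3  (via H)
J: 12.8  (via A)
Shortest route: B → K → A → J = 12.8.

12.8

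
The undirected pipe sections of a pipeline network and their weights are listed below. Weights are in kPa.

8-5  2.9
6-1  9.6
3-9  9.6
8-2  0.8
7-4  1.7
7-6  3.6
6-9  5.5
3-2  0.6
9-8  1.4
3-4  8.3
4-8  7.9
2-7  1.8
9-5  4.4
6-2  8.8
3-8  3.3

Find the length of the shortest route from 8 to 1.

15.8 kPa

Enumerating some paths:
8 - 3 - 2 - 7 - 6 - 1: 3.3+0.6+1.8+3.6+9.6 = 18.9
8 - 2 - 7 - 6 - 1: 0.8+1.8+3.6+9.6 = 15.8
8 - 9 - 6 - 1: 1.4+5.5+9.6 = 16.5
Cheapest is 8 - 2 - 7 - 6 - 1 at 15.8 kPa.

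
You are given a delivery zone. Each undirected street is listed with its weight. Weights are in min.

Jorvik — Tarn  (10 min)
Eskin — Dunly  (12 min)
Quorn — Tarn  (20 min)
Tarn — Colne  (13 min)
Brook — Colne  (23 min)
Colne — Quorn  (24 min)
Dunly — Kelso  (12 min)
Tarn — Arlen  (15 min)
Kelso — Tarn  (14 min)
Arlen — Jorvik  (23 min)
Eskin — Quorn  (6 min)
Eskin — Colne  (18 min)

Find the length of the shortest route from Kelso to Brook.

Shortest distances from Kelso:
Kelso: 0
Dunly: 12  (via Kelso)
Tarn: 14  (via Kelso)
Eskin: 24  (via Dunly)
Jorvik: 24  (via Tarn)
Colne: 27  (via Tarn)
Arlen: 29  (via Tarn)
Quorn: 30  (via Eskin)
Brook: 50  (via Colne)
Shortest route: Kelso → Tarn → Colne → Brook = 50 min.

50 min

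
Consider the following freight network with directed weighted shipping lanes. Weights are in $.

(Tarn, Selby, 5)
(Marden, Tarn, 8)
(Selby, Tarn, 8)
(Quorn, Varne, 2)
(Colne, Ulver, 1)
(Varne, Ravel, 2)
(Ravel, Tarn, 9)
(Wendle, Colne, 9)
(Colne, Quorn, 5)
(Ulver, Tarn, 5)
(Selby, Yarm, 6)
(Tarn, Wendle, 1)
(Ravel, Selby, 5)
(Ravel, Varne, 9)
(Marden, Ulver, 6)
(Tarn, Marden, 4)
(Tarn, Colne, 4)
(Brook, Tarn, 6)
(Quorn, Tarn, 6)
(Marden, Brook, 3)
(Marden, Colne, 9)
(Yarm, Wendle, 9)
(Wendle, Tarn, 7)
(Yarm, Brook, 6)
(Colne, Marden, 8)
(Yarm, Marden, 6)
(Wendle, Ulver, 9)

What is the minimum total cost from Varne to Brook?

Enumerating some paths:
Varne → Ravel → Selby → Yarm → Brook: 2+5+6+6 = 19
Varne → Ravel → Selby → Yarm → Marden → Brook: 2+5+6+6+3 = 22
Varne → Ravel → Tarn → Marden → Brook: 2+9+4+3 = 18
The minimum is $18 via Varne → Ravel → Tarn → Marden → Brook.

$18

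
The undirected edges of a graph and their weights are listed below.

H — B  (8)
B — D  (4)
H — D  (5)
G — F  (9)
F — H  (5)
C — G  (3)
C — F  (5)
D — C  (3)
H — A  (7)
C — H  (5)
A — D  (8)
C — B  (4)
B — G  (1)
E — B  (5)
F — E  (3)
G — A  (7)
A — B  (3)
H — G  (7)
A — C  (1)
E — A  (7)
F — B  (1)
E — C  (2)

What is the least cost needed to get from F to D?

5

Settle nodes by increasing distance from F:
F: 0
B: 1  (via F)
G: 2  (via B)
E: 3  (via F)
A: 4  (via B)
C: 5  (via F)
D: 5  (via B)
Shortest route: F → B → D = 5.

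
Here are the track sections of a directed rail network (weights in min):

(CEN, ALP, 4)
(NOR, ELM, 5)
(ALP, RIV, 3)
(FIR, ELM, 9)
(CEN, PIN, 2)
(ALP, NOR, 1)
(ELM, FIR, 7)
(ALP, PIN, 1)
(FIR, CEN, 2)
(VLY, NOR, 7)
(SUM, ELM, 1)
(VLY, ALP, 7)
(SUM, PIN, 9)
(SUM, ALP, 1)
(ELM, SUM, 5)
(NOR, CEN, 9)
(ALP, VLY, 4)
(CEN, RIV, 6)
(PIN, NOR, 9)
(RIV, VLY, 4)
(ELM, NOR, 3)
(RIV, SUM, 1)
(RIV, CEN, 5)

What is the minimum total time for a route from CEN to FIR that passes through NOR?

17 min

Best CEN to NOR: CEN → ALP → NOR costing 5
Best NOR to FIR: NOR → ELM → FIR costing 12
Total via NOR: 5 + 12 = 17 min.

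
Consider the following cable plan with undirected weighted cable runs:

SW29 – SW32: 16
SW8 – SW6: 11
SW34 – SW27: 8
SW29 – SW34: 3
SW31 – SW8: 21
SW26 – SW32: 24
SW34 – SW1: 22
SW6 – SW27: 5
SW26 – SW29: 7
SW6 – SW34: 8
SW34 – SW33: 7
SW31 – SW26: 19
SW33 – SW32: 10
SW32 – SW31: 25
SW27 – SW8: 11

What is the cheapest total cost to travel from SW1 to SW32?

Shortest distances from SW1:
SW1: 0
SW34: 22  (via SW1)
SW29: 25  (via SW34)
SW33: 29  (via SW34)
SW27: 30  (via SW34)
SW6: 30  (via SW34)
SW26: 32  (via SW29)
SW32: 39  (via SW33)
Shortest route: SW1–SW34–SW33–SW32 = 39.

39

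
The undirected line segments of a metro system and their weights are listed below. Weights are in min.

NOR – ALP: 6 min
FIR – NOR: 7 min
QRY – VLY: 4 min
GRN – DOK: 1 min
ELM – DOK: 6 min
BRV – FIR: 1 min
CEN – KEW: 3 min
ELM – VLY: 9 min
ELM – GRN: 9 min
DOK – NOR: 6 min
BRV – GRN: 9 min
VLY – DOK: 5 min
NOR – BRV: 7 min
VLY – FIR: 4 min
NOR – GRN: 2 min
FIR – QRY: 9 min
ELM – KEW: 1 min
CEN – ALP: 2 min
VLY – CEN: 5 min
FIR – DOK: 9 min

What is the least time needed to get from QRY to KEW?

Enumerating some paths:
QRY - VLY - ELM - KEW: 4+9+1 = 14
QRY - VLY - CEN - KEW: 4+5+3 = 12
Cheapest is QRY - VLY - CEN - KEW at 12 min.

12 min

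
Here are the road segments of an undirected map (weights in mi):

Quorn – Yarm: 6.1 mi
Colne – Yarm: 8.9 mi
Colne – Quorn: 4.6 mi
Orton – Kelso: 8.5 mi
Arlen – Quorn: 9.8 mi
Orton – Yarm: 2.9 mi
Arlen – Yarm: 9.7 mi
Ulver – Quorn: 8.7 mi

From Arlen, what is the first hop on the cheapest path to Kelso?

Candidate routes:
Arlen–Yarm–Orton–Kelso: 9.7+2.9+8.5 = 21.1
Arlen–Quorn–Yarm–Orton–Kelso: 9.8+6.1+2.9+8.5 = 27.3
Cheapest is Arlen–Yarm–Orton–Kelso at 21.1 mi.
So from Arlen the first move is to Yarm.

Yarm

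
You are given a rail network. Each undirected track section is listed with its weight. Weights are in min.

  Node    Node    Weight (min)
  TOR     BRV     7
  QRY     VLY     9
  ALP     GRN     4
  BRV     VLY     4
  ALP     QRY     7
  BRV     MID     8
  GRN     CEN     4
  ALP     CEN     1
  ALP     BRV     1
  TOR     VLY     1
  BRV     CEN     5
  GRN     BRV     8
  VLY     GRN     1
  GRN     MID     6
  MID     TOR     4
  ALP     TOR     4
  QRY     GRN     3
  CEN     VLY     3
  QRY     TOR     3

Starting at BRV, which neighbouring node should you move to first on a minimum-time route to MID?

Candidate routes:
BRV → MID: 8 = 8
BRV → ALP → TOR → MID: 1+4+4 = 9
The minimum is 8 min via BRV → MID.
So from BRV the first move is to MID.

MID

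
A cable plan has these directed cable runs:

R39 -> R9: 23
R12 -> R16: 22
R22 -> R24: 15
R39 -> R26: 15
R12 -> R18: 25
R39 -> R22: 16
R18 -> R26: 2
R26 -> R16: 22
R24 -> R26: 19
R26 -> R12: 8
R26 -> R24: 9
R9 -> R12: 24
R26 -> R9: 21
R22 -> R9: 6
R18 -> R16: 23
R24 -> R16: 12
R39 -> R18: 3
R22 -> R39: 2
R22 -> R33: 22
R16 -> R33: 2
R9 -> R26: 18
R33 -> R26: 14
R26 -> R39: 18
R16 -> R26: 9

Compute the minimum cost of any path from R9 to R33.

41

Enumerating some paths:
R9 → R26 → R24 → R16 → R33: 18+9+12+2 = 41
R9 → R12 → R16 → R33: 24+22+2 = 48
R9 → R26 → R16 → R33: 18+22+2 = 42
Cheapest is R9 → R26 → R24 → R16 → R33 at 41.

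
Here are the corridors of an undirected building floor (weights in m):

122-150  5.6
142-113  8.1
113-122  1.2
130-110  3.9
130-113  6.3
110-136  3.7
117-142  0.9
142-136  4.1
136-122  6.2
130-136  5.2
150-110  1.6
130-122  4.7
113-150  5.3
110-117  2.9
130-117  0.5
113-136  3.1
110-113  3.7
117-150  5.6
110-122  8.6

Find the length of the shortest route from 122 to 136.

4.3 m

Running Dijkstra from 122:
122: 0
113: 1.2  (via 122)
136: 4.3  (via 113)
Shortest route: 122 → 113 → 136 = 4.3 m.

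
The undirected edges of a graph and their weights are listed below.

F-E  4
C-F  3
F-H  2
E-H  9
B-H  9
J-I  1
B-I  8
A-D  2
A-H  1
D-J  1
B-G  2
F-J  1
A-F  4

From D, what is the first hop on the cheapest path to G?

J

Compare a few routes:
D - J - F - H - B - G: 1+1+2+9+2 = 15
D - A - H - B - G: 2+1+9+2 = 14
D - J - I - B - G: 1+1+8+2 = 12
Cheapest is D - J - I - B - G at 12.
So from D the first move is to J.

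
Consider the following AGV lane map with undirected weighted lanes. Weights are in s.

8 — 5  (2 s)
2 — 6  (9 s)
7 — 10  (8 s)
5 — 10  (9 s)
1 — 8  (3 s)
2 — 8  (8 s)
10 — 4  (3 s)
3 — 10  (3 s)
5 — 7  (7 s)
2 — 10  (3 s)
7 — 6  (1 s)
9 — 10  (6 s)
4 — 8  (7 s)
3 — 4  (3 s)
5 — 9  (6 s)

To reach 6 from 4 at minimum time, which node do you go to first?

10

Compare a few routes:
4 - 10 - 2 - 6: 3+3+9 = 15
4 - 3 - 10 - 7 - 6: 3+3+8+1 = 15
4 - 10 - 7 - 6: 3+8+1 = 12
4 - 8 - 5 - 7 - 6: 7+2+7+1 = 17
The minimum is 12 s via 4 - 10 - 7 - 6.
So from 4 the first move is to 10.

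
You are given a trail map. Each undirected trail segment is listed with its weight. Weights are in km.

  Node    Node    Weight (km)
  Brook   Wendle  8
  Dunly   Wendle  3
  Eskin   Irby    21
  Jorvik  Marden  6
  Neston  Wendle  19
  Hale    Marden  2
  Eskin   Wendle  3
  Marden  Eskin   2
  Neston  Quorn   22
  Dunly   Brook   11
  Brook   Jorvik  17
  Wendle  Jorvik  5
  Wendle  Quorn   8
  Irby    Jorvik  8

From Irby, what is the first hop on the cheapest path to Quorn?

Candidate routes:
Irby - Jorvik - Marden - Eskin - Wendle - Quorn: 8+6+2+3+8 = 27
Irby - Eskin - Wendle - Quorn: 21+3+8 = 32
Irby - Jorvik - Wendle - Quorn: 8+5+8 = 21
The minimum is 21 km via Irby - Jorvik - Wendle - Quorn.
So from Irby the first move is to Jorvik.

Jorvik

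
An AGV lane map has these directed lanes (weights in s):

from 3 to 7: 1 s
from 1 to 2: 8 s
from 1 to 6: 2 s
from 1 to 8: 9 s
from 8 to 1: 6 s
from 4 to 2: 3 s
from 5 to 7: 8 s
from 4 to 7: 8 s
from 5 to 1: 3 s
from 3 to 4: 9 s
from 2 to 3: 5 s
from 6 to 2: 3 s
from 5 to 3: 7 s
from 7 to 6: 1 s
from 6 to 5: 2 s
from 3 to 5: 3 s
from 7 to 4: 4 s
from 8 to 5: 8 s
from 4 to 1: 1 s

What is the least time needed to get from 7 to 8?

14 s

Enumerating some paths:
7 - 6 - 5 - 1 - 8: 1+2+3+9 = 15
7 - 4 - 1 - 8: 4+1+9 = 14
The minimum is 14 s via 7 - 4 - 1 - 8.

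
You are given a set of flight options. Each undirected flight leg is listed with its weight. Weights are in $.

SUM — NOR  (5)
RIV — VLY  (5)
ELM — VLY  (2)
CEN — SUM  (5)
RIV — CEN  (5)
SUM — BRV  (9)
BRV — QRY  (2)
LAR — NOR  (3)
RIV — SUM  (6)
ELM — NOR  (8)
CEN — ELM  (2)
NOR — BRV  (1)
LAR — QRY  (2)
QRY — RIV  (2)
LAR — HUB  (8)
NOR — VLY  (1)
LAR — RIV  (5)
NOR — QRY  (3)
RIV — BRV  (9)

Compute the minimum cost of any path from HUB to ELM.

Running Dijkstra from HUB:
HUB: 0
LAR: 8  (via HUB)
QRY: 10  (via LAR)
NOR: 11  (via LAR)
RIV: 12  (via QRY)
VLY: 12  (via NOR)
BRV: 12  (via QRY)
ELM: 14  (via VLY)
Shortest route: HUB → LAR → NOR → VLY → ELM = $14.

$14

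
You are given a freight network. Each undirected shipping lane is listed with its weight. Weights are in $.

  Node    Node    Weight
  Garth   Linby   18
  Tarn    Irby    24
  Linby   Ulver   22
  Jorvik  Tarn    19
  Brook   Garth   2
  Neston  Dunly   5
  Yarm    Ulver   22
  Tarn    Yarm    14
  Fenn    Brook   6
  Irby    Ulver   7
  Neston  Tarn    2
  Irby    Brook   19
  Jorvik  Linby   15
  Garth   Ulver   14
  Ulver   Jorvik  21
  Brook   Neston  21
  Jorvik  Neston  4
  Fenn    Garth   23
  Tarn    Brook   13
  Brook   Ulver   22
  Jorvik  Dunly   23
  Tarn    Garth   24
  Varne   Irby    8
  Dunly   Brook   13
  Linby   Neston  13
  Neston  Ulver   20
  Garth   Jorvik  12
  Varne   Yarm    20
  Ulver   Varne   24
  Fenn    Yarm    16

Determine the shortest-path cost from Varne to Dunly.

Shortest distances from Varne:
Varne: 0
Irby: 8  (via Varne)
Ulver: 15  (via Irby)
Yarm: 20  (via Varne)
Brook: 27  (via Irby)
Garth: 29  (via Ulver)
Tarn: 32  (via Irby)
Fenn: 33  (via Brook)
Neston: 34  (via Tarn)
Jorvik: 36  (via Ulver)
Linby: 37  (via Ulver)
Dunly: 39  (via Neston)
Shortest route: Varne → Irby → Tarn → Neston → Dunly = $39.

$39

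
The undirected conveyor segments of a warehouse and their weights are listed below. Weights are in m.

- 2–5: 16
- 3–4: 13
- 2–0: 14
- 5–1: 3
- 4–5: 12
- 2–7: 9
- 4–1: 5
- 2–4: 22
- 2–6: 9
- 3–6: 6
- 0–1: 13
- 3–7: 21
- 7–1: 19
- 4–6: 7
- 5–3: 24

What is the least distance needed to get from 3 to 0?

Shortest distances from 3:
3: 0
6: 6  (via 3)
4: 13  (via 3)
2: 15  (via 6)
1: 18  (via 4)
5: 21  (via 1)
7: 21  (via 3)
0: 29  (via 2)
Shortest route: 3–6–2–0 = 29 m.

29 m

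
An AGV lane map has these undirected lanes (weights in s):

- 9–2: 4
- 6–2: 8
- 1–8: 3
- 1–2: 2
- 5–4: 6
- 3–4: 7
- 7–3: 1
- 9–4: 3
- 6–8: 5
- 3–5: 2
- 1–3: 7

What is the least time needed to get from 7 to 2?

Enumerating some paths:
7–3–1–2: 1+7+2 = 10
7–3–4–9–2: 1+7+3+4 = 15
Cheapest is 7–3–1–2 at 10 s.

10 s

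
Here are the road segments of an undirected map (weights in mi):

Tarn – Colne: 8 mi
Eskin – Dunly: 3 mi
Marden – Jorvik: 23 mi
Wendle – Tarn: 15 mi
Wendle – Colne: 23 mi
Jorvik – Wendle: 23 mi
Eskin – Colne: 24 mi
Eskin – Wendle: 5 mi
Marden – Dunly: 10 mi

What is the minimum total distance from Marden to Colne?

37 mi

Running Dijkstra from Marden:
Marden: 0
Dunly: 10  (via Marden)
Eskin: 13  (via Dunly)
Wendle: 18  (via Eskin)
Jorvik: 23  (via Marden)
Tarn: 33  (via Wendle)
Colne: 37  (via Eskin)
Shortest route: Marden → Dunly → Eskin → Colne = 37 mi.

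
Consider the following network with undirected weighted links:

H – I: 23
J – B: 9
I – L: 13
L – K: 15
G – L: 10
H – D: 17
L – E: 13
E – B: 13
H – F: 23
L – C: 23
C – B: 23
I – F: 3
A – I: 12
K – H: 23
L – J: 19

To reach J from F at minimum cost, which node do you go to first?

Enumerating some paths:
F–I–L–J: 3+13+19 = 35
F–I–L–C–B–J: 3+13+23+23+9 = 71
F–I–L–E–B–J: 3+13+13+13+9 = 51
The minimum is 35 via F–I–L–J.
So from F the first move is to I.

I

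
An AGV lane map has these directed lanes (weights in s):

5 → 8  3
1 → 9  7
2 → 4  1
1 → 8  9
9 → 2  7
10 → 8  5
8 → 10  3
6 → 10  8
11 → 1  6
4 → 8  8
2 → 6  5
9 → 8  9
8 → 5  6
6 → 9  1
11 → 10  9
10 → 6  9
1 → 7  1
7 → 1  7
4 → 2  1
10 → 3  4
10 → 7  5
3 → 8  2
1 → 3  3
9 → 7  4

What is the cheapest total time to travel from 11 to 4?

Shortest distances from 11:
11: 0
1: 6  (via 11)
7: 7  (via 1)
3: 9  (via 1)
10: 9  (via 11)
8: 11  (via 3)
9: 13  (via 1)
5: 17  (via 8)
6: 18  (via 10)
2: 20  (via 9)
4: 21  (via 2)
Shortest route: 11 → 1 → 9 → 2 → 4 = 21 s.

21 s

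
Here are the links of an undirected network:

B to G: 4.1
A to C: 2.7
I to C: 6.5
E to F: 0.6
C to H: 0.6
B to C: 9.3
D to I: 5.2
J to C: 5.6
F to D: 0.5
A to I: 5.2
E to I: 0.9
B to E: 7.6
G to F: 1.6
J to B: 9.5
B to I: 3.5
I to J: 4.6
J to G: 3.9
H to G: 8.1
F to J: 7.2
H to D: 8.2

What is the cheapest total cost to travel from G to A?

Settle nodes by increasing distance from G:
G: 0
F: 1.6  (via G)
D: 2.1  (via F)
E: 2.2  (via F)
I: 3.1  (via E)
J: 3.9  (via G)
B: 4.1  (via G)
H: 8.1  (via G)
A: 8.3  (via I)
Shortest route: G → F → E → I → A = 8.3.

8.3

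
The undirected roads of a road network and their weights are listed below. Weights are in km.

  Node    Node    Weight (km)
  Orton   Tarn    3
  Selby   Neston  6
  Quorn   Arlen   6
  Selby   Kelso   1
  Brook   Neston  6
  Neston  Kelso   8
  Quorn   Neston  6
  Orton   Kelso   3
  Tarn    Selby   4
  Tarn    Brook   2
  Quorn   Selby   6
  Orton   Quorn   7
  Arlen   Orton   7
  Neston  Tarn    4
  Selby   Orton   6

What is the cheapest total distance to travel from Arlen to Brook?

Shortest distances from Arlen:
Arlen: 0
Quorn: 6  (via Arlen)
Orton: 7  (via Arlen)
Kelso: 10  (via Orton)
Tarn: 10  (via Orton)
Selby: 11  (via Kelso)
Brook: 12  (via Tarn)
Shortest route: Arlen → Orton → Tarn → Brook = 12 km.

12 km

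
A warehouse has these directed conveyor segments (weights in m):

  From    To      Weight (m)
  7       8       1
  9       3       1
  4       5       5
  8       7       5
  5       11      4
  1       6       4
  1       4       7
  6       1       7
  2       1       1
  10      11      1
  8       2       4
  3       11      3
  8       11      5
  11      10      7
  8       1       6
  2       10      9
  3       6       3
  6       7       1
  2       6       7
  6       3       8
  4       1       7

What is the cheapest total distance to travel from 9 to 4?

Enumerating some paths:
9–3–6–1–4: 1+3+7+7 = 18
9–3–6–7–8–1–4: 1+3+1+1+6+7 = 19
The minimum is 18 m via 9–3–6–1–4.

18 m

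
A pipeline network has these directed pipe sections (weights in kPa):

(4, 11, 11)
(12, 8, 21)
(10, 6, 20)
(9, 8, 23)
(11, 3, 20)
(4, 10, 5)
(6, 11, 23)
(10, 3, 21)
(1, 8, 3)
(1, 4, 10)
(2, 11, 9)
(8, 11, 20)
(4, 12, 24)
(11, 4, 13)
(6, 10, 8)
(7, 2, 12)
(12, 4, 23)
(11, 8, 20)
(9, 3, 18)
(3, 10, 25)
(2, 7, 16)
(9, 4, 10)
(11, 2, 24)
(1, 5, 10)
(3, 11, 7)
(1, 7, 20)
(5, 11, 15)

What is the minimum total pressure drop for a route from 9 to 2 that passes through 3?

49 kPa

Shortest 9→3: 9 → 3 = 18
Shortest 3→2: 3 → 11 → 2 = 31
Total via 3: 18 + 31 = 49 kPa.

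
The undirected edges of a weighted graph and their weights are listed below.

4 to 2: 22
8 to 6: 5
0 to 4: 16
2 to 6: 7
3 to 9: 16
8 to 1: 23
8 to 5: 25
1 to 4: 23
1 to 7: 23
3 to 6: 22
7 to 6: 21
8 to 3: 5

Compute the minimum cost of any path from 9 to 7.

Running Dijkstra from 9:
9: 0
3: 16  (via 9)
8: 21  (via 3)
6: 26  (via 8)
2: 33  (via 6)
1: 44  (via 8)
5: 46  (via 8)
7: 47  (via 6)
Shortest route: 9 → 3 → 8 → 6 → 7 = 47.

47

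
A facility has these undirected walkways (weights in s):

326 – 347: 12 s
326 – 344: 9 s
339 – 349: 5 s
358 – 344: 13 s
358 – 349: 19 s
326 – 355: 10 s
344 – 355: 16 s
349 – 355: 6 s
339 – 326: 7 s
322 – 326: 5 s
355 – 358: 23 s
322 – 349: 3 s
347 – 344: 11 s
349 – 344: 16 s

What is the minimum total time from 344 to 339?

Candidate routes:
344–349–339: 16+5 = 21
344–326–322–349–339: 9+5+3+5 = 22
344–326–339: 9+7 = 16
Cheapest is 344–326–339 at 16 s.

16 s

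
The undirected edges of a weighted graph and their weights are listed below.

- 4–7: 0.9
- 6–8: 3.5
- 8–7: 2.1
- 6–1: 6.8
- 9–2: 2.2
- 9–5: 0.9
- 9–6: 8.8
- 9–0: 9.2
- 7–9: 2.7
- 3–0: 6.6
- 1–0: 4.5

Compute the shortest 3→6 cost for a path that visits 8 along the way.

24.1

Best 3 to 8: 3 → 0 → 9 → 7 → 8 costing 20.6
Shortest 8→6: 8 → 6 = 3.5
Total via 8: 20.6 + 3.5 = 24.1.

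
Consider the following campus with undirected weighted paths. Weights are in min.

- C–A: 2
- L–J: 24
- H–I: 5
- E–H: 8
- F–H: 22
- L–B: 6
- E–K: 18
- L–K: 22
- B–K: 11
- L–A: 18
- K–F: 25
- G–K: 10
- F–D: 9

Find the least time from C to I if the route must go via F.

89 min

Best C to F: C–A–L–B–K–F costing 62
Best F to I: F–H–I costing 27
Total via F: 62 + 27 = 89 min.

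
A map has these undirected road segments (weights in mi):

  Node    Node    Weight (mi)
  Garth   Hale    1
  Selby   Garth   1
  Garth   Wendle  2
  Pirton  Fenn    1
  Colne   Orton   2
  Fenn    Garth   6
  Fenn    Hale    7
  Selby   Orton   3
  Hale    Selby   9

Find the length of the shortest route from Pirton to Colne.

Enumerating some paths:
Pirton–Fenn–Hale–Garth–Selby–Orton–Colne: 1+7+1+1+3+2 = 15
Pirton–Fenn–Garth–Selby–Orton–Colne: 1+6+1+3+2 = 13
Pirton–Fenn–Garth–Hale–Selby–Orton–Colne: 1+6+1+9+3+2 = 22
Pirton–Fenn–Hale–Selby–Orton–Colne: 1+7+9+3+2 = 22
The minimum is 13 mi via Pirton–Fenn–Garth–Selby–Orton–Colne.

13 mi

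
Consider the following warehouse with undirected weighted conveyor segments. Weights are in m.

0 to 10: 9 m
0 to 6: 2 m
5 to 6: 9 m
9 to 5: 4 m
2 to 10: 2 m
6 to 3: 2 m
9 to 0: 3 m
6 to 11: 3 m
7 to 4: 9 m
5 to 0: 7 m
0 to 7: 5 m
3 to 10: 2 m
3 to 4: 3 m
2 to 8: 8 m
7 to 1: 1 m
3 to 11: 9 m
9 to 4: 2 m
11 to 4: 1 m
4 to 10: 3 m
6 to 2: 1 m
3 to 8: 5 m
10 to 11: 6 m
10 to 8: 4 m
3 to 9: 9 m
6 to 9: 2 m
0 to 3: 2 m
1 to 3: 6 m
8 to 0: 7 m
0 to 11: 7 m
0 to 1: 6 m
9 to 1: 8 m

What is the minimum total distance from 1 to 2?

9 m

Settle nodes by increasing distance from 1:
1: 0
7: 1  (via 1)
0: 6  (via 1)
3: 6  (via 1)
6: 8  (via 0)
9: 8  (via 1)
10: 8  (via 3)
2: 9  (via 6)
Shortest route: 1–0–6–2 = 9 m.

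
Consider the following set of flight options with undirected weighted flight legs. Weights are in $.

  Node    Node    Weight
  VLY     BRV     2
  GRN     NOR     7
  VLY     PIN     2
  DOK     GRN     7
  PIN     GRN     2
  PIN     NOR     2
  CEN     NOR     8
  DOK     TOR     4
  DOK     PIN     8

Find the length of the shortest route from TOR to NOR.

Enumerating some paths:
TOR–DOK–GRN–PIN–NOR: 4+7+2+2 = 15
TOR–DOK–PIN–NOR: 4+8+2 = 14
Cheapest is TOR–DOK–PIN–NOR at $14.

$14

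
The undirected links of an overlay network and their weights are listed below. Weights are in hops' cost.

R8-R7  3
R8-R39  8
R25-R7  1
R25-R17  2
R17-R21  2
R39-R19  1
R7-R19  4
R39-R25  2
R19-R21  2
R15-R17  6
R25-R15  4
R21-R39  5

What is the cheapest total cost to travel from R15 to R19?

Shortest distances from R15:
R15: 0
R25: 4  (via R15)
R7: 5  (via R25)
R17: 6  (via R15)
R39: 6  (via R25)
R19: 7  (via R39)
Shortest route: R15 → R25 → R39 → R19 = 7 hops' cost.

7 hops' cost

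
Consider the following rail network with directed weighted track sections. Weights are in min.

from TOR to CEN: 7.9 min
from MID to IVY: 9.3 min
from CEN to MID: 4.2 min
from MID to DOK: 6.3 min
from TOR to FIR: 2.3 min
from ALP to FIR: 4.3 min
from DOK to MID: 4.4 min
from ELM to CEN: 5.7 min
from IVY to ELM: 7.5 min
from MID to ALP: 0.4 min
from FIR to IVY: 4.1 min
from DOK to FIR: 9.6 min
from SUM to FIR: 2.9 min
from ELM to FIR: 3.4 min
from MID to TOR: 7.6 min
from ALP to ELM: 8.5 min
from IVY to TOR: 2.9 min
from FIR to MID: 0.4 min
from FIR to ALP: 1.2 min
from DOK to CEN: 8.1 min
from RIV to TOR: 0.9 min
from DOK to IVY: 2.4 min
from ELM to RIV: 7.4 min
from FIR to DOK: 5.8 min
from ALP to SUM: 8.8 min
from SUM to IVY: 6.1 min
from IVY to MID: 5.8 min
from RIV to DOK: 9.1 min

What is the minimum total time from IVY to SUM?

14.8 min

Candidate routes:
IVY → MID → ALP → SUM: 5.8+0.4+8.8 = 15
IVY → TOR → FIR → MID → ALP → SUM: 2.9+2.3+0.4+0.4+8.8 = 14.8
The minimum is 14.8 min via IVY → TOR → FIR → MID → ALP → SUM.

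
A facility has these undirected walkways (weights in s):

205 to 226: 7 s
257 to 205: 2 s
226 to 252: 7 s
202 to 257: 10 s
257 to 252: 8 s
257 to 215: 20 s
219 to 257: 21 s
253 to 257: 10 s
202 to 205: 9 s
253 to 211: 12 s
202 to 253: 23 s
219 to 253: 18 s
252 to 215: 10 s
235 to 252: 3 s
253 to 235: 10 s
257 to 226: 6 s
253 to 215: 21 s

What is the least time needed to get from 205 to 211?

Compare a few routes:
205 → 257 → 252 → 235 → 253 → 211: 2+8+3+10+12 = 35
205 → 226 → 257 → 253 → 211: 7+6+10+12 = 35
205 → 257 → 253 → 211: 2+10+12 = 24
The minimum is 24 s via 205 → 257 → 253 → 211.

24 s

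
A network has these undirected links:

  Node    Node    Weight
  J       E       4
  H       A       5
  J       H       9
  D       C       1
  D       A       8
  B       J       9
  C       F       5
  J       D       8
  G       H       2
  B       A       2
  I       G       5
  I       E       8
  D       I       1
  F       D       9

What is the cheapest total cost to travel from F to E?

15

Enumerating some paths:
F → C → D → J → E: 5+1+8+4 = 18
F → C → D → I → E: 5+1+1+8 = 15
F → D → I → E: 9+1+8 = 18
The minimum is 15 via F → C → D → I → E.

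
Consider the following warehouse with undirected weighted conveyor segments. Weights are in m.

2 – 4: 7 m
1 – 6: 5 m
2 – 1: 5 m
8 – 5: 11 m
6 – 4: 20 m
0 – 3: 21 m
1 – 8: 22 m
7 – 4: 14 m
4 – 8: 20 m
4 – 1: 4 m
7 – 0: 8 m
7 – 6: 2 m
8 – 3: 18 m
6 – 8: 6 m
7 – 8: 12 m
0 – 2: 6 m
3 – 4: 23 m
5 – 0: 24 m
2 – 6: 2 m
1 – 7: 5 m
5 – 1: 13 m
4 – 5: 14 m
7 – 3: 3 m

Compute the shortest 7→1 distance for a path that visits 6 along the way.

7 m

Shortest 7→6: 7 → 6 = 2
Shortest 6→1: 6 → 1 = 5
Total via 6: 2 + 5 = 7 m.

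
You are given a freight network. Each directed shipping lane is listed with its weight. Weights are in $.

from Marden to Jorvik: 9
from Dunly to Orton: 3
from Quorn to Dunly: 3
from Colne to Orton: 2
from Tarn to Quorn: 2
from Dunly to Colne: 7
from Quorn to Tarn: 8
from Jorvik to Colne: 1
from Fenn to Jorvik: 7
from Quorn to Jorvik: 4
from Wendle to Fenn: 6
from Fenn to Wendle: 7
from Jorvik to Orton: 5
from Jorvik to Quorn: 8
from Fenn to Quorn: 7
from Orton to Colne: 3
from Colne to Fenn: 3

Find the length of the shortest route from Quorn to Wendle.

$15

Enumerating some paths:
Quorn - Jorvik - Orton - Colne - Fenn - Wendle: 4+5+3+3+7 = 22
Quorn - Jorvik - Colne - Fenn - Wendle: 4+1+3+7 = 15
Quorn - Dunly - Colne - Fenn - Wendle: 3+7+3+7 = 20
Quorn - Dunly - Orton - Colne - Fenn - Wendle: 3+3+3+3+7 = 19
Cheapest is Quorn - Jorvik - Colne - Fenn - Wendle at $15.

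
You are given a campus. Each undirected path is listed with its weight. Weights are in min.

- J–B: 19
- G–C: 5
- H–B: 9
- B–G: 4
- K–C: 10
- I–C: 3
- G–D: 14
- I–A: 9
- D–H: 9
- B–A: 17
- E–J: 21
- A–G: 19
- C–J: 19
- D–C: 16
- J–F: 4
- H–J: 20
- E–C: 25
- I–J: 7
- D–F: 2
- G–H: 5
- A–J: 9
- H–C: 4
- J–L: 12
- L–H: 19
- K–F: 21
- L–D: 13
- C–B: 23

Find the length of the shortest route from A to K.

Enumerating some paths:
A - J - I - C - K: 9+7+3+10 = 29
A - I - C - K: 9+3+10 = 22
The minimum is 22 min via A - I - C - K.

22 min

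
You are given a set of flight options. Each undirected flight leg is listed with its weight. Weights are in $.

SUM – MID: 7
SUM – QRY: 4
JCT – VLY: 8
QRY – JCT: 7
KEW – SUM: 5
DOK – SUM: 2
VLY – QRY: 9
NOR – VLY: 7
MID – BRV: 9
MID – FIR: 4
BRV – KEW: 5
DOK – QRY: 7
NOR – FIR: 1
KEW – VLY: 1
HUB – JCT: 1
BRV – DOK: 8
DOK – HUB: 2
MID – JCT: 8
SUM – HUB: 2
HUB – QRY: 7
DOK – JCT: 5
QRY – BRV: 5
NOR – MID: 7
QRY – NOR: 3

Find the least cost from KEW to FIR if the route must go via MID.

$16

Best KEW to MID: KEW–SUM–MID costing 12
Shortest MID→FIR: MID–FIR = 4
Total via MID: 12 + 4 = $16.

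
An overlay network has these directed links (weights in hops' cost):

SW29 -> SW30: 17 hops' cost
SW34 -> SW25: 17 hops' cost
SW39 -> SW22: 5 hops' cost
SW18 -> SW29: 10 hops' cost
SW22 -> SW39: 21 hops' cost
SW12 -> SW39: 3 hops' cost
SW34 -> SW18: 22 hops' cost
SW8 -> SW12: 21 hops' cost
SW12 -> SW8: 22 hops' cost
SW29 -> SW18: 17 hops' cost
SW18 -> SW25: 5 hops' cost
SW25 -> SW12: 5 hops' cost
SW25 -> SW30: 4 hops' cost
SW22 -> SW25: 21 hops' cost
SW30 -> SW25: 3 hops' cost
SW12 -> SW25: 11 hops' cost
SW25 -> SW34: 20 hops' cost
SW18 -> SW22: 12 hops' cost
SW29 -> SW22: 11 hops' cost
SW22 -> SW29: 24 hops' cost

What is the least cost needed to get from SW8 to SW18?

Compare a few routes:
SW8–SW12–SW25–SW34–SW18: 21+11+20+22 = 74
SW8–SW12–SW39–SW22–SW25–SW34–SW18: 21+3+5+21+20+22 = 92
SW8–SW12–SW39–SW22–SW29–SW18: 21+3+5+24+17 = 70
SW8–SW12–SW39–SW22–SW29–SW30–SW25–SW34–SW18: 21+3+5+24+17+3+20+22 = 115
Cheapest is SW8–SW12–SW39–SW22–SW29–SW18 at 70 hops' cost.

70 hops' cost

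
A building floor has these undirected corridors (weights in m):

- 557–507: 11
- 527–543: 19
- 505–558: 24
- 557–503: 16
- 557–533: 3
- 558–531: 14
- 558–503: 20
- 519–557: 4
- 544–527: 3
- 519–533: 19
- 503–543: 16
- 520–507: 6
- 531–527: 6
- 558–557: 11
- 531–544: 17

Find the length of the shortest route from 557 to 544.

Candidate routes:
557–558–531–527–544: 11+14+6+3 = 34
557–503–543–527–544: 16+16+19+3 = 54
557–558–531–544: 11+14+17 = 42
Cheapest is 557–558–531–527–544 at 34 m.

34 m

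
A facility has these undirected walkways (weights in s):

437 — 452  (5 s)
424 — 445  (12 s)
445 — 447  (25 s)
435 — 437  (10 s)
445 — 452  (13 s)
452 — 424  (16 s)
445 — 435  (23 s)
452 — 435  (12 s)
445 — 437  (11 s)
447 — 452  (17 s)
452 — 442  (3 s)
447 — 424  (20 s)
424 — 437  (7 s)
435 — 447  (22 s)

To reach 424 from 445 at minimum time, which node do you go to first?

424

Candidate routes:
445–424: 12 = 12
445–452–437–424: 13+5+7 = 25
445–452–424: 13+16 = 29
445–437–424: 11+7 = 18
Cheapest is 445–424 at 12 s.
So from 445 the first move is to 424.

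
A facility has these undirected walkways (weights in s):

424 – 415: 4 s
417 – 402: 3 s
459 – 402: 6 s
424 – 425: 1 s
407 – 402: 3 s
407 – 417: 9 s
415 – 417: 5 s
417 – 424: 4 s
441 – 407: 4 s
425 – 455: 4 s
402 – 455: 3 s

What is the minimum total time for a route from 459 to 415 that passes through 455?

Shortest 459→455: 459 → 402 → 455 = 9
Best 455 to 415: 455 → 425 → 424 → 415 costing 9
Total via 455: 9 + 9 = 18 s.

18 s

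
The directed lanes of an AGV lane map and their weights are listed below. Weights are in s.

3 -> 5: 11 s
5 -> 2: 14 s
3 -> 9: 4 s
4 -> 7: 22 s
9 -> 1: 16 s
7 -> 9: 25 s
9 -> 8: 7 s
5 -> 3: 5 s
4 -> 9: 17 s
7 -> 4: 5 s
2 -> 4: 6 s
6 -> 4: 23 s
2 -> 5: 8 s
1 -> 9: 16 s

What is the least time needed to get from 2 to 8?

Candidate routes:
2 → 4 → 7 → 9 → 8: 6+22+25+7 = 60
2 → 4 → 9 → 8: 6+17+7 = 30
2 → 5 → 3 → 9 → 8: 8+5+4+7 = 24
Cheapest is 2 → 5 → 3 → 9 → 8 at 24 s.

24 s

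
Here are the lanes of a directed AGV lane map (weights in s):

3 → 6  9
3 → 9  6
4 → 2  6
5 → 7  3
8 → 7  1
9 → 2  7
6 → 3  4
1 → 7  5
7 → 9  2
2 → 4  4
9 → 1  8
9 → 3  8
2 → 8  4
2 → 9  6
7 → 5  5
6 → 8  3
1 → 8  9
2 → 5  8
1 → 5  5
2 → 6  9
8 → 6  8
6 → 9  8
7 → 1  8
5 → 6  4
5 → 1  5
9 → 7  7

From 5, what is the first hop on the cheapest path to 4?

Compare a few routes:
5–6–8–7–9–2–4: 4+3+1+2+7+4 = 21
5–7–9–2–4: 3+2+7+4 = 16
Cheapest is 5–7–9–2–4 at 16 s.
So from 5 the first move is to 7.

7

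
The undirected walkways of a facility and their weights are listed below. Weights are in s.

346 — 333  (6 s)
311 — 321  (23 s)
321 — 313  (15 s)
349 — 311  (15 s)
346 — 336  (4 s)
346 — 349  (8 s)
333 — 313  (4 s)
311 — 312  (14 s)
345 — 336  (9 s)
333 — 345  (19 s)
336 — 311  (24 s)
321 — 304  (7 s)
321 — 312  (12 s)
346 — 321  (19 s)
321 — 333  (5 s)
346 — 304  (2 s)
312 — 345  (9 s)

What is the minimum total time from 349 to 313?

18 s

Settle nodes by increasing distance from 349:
349: 0
346: 8  (via 349)
304: 10  (via 346)
336: 12  (via 346)
333: 14  (via 346)
311: 15  (via 349)
321: 17  (via 304)
313: 18  (via 333)
Shortest route: 349–346–333–313 = 18 s.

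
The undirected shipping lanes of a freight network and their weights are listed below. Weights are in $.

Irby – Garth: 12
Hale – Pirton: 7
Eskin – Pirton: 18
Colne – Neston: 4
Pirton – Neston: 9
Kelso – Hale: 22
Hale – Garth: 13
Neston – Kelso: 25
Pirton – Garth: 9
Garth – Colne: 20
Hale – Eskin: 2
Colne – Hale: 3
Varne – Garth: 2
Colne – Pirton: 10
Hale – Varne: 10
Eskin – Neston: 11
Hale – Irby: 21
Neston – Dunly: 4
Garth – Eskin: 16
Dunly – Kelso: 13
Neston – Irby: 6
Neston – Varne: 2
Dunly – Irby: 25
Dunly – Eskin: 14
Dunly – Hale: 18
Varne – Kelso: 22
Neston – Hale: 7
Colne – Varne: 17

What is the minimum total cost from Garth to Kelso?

$21

Shortest distances from Garth:
Garth: 0
Varne: 2  (via Garth)
Neston: 4  (via Varne)
Colne: 8  (via Neston)
Dunly: 8  (via Neston)
Pirton: 9  (via Garth)
Irby: 10  (via Neston)
Hale: 11  (via Neston)
Eskin: 13  (via Hale)
Kelso: 21  (via Dunly)
Shortest route: Garth → Varne → Neston → Dunly → Kelso = $21.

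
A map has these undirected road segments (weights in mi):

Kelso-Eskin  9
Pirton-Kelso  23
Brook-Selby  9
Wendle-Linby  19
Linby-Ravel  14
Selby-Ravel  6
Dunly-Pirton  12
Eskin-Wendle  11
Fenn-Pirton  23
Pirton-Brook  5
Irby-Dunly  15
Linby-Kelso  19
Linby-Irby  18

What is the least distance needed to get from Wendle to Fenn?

Compare a few routes:
Wendle–Linby–Kelso–Pirton–Fenn: 19+19+23+23 = 84
Wendle–Linby–Ravel–Selby–Brook–Pirton–Fenn: 19+14+6+9+5+23 = 76
Wendle–Eskin–Kelso–Pirton–Fenn: 11+9+23+23 = 66
Wendle–Linby–Irby–Dunly–Pirton–Fenn: 19+18+15+12+23 = 87
Cheapest is Wendle–Eskin–Kelso–Pirton–Fenn at 66 mi.

66 mi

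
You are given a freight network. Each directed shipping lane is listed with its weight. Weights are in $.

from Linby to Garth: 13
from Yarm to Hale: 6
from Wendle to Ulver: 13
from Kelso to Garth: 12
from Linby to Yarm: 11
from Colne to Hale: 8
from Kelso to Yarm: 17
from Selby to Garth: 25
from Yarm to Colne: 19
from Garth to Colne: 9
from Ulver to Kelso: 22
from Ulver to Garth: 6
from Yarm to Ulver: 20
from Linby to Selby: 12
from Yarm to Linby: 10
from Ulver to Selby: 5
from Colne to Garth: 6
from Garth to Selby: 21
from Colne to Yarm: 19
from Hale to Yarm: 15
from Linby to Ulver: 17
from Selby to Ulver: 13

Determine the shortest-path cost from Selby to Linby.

$57

Compare a few routes:
Selby - Ulver - Garth - Colne - Yarm - Linby: 13+6+9+19+10 = 57
Selby - Ulver - Garth - Colne - Hale - Yarm - Linby: 13+6+9+8+15+10 = 61
Cheapest is Selby - Ulver - Garth - Colne - Yarm - Linby at $57.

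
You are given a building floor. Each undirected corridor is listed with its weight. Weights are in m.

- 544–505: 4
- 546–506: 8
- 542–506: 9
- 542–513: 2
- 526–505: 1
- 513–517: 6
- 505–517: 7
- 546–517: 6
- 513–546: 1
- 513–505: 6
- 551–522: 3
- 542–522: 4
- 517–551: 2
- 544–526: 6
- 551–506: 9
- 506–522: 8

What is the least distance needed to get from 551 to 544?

Candidate routes:
551 → 517 → 505 → 526 → 544: 2+7+1+6 = 16
551 → 522 → 542 → 513 → 505 → 544: 3+4+2+6+4 = 19
551 → 517 → 513 → 505 → 544: 2+6+6+4 = 18
551 → 517 → 505 → 544: 2+7+4 = 13
The minimum is 13 m via 551 → 517 → 505 → 544.

13 m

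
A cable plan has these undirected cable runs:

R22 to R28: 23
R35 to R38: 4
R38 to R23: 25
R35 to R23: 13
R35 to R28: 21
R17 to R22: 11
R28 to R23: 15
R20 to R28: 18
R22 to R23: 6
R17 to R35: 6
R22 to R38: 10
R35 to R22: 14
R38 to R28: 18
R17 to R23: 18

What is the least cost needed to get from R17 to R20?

Settle nodes by increasing distance from R17:
R17: 0
R35: 6  (via R17)
R38: 10  (via R35)
R22: 11  (via R17)
R23: 17  (via R22)
R28: 27  (via R35)
R20: 45  (via R28)
Shortest route: R17 → R35 → R28 → R20 = 45.

45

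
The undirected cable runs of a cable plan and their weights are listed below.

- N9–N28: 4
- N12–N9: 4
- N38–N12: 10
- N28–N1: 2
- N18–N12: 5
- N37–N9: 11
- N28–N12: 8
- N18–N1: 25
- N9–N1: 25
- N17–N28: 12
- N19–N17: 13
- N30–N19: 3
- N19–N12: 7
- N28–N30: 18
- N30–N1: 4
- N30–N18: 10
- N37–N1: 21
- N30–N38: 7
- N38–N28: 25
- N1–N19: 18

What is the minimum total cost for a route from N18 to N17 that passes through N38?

Best N18 to N38: N18 → N12 → N38 costing 15
Shortest N38→N17: N38 → N30 → N19 → N17 = 23
Total via N38: 15 + 23 = 38.

38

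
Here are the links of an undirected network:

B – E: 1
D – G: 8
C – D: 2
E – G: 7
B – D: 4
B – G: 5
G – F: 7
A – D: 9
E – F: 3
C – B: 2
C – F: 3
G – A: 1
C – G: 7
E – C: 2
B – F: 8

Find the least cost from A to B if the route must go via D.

Best A to D: A–D costing 9
Shortest D→B: D–B = 4
Total via D: 9 + 4 = 13.

13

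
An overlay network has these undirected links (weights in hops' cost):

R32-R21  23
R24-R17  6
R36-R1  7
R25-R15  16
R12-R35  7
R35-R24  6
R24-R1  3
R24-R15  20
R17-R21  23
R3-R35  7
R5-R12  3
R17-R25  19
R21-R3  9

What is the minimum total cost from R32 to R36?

Shortest distances from R32:
R32: 0
R21: 23  (via R32)
R3: 32  (via R21)
R35: 39  (via R3)
R24: 45  (via R35)
R12: 46  (via R35)
R17: 46  (via R21)
R1: 48  (via R24)
R5: 49  (via R12)
R36: 55  (via R1)
Shortest route: R32–R21–R3–R35–R24–R1–R36 = 55 hops' cost.

55 hops' cost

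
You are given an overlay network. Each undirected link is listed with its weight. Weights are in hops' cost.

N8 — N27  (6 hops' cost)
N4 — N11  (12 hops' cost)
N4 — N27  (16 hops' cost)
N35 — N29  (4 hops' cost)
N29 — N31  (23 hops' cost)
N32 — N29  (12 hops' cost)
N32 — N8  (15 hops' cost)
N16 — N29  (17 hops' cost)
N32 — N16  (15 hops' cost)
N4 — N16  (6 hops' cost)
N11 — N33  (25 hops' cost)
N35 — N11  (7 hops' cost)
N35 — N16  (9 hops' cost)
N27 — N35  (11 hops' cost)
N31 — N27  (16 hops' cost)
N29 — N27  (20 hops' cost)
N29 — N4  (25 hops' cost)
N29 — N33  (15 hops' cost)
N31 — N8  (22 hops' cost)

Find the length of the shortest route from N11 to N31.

Compare a few routes:
N11 → N35 → N29 → N31: 7+4+23 = 34
N11 → N35 → N29 → N27 → N31: 7+4+20+16 = 47
N11 → N35 → N27 → N8 → N31: 7+11+6+22 = 46
N11 → N4 → N27 → N31: 12+16+16 = 44
The minimum is 34 hops' cost via N11 → N35 → N29 → N31.

34 hops' cost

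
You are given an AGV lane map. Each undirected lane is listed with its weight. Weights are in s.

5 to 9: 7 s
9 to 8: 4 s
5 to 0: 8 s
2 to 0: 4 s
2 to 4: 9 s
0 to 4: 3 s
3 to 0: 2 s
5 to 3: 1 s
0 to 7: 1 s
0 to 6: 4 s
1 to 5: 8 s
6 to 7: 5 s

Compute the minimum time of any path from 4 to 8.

Candidate routes:
4 - 0 - 3 - 5 - 9 - 8: 3+2+1+7+4 = 17
4 - 0 - 5 - 9 - 8: 3+8+7+4 = 22
The minimum is 17 s via 4 - 0 - 3 - 5 - 9 - 8.

17 s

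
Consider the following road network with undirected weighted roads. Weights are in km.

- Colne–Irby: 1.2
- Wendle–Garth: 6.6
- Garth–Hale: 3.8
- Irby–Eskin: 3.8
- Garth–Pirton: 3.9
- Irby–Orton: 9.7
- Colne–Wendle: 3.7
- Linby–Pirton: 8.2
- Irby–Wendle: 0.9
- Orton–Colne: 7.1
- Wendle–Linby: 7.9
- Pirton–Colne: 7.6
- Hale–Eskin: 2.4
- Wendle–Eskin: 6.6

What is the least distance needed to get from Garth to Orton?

15.8 km

Enumerating some paths:
Garth → Wendle → Colne → Orton: 6.6+3.7+7.1 = 17.4
Garth → Wendle → Irby → Colne → Orton: 6.6+0.9+1.2+7.1 = 15.8
Garth → Wendle → Irby → Orton: 6.6+0.9+9.7 = 17.2
The minimum is 15.8 km via Garth → Wendle → Irby → Colne → Orton.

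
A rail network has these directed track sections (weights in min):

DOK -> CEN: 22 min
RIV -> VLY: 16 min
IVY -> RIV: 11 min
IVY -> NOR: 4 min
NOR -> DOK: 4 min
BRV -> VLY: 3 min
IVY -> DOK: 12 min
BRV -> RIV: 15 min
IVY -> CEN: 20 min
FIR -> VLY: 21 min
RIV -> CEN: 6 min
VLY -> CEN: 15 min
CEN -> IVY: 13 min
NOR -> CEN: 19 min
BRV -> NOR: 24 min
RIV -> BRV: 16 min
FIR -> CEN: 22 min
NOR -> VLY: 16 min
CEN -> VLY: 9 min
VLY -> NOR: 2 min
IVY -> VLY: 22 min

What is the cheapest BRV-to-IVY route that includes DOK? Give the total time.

44 min

Shortest BRV→DOK: BRV–VLY–NOR–DOK = 9
Best DOK to IVY: DOK–CEN–IVY costing 35
Total via DOK: 9 + 35 = 44 min.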